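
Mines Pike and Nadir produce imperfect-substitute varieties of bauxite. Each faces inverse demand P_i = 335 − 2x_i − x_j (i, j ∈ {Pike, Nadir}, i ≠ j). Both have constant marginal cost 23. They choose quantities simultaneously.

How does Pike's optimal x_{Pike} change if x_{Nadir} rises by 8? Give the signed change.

-2

Mine Pike's profit: π = x_{Pike}(335 − 2x_{Pike} − x_{Nadir}) − 23x_{Pike}.
∂π/∂x_{Pike} = 312 − 4x_{Pike} − x_{Nadir} = 0 ⇒ x_{Pike} = 78 − 0.25x_{Nadir}.
The reaction-function slope is −0.25, so an 8-unit rise in x_{Nadir} moves x_{Pike} by −0.25 × 8 = −2. Pike's best response falls — the actions are strategic substitutes.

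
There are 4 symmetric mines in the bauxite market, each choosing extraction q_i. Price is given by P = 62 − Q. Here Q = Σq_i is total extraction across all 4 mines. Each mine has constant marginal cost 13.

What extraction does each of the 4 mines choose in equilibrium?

A representative mine's profit is π_i = q_i(62 − Q) − 13q_i, with Q = q_i + Σ_{j≠i} q_j.
First-order condition: 49 − 2q_i − Σ_{j≠i} q_j = 0.
Imposing symmetry (q_j = q for all j) turns Σ_{j≠i} q_j into 3q, so 49 = 5q and q = 9.8.

9.8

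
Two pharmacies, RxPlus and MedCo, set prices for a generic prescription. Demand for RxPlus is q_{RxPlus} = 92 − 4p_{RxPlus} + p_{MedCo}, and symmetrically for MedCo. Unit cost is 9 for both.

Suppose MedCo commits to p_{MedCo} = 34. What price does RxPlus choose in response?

RxPlus's profit: π = (p_{RxPlus} − 9)(92 − 4p_{RxPlus} + p_{MedCo}).
∂π/∂p_{RxPlus} = 128 − 8p_{RxPlus} + p_{MedCo} = 0 ⇒ p_{RxPlus} = 16 + 0.125p_{MedCo}.
At p_{MedCo} = 34: p_{RxPlus} = 16 + 0.125·34 = 20.25.

20.25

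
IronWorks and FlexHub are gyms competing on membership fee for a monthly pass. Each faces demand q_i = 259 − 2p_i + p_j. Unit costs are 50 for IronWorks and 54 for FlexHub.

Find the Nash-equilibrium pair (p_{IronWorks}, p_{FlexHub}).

IronWorks's profit: π = (p_{IronWorks} − 50)(259 − 2p_{IronWorks} + p_{FlexHub}).
∂π/∂p_{IronWorks} = 359 − 4p_{IronWorks} + p_{FlexHub} = 0 ⇒ p_{IronWorks} = 89.75 + 0.25p_{FlexHub}.
Similarly p_{FlexHub} = 91.75 + 0.25p_{IronWorks}.
Substituting the second reaction function into the first: p_{IronWorks} = 89.75 + 0.25(91.75 + 0.25p_{IronWorks}), which gives 0.9375p_{IronWorks} = 112.6875 ⇒ p_{IronWorks} = 120.2.
Then p_{FlexHub} = 91.75 + 0.25·120.2 = 121.8.

120.2, 121.8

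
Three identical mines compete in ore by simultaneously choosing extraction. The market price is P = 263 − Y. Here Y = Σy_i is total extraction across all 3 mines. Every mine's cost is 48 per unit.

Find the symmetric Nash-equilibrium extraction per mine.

53.75

A representative mine's profit is π_i = y_i(263 − Y) − 48y_i, with Y = y_i + Σ_{j≠i} y_j.
First-order condition: 215 − 2y_i − Σ_{j≠i} y_j = 0.
Imposing symmetry (y_j = y for all j) turns Σ_{j≠i} y_j into 2y, so 215 = 4y and y = 53.75.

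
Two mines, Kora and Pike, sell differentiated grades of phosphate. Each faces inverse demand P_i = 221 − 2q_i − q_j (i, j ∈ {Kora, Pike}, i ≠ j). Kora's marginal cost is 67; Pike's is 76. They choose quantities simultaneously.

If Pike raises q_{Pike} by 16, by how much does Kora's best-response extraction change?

-4

Mine Kora's profit: π = q_{Kora}(221 − 2q_{Kora} − q_{Pike}) − 67q_{Kora}.
∂π/∂q_{Kora} = 154 − 4q_{Kora} − q_{Pike} = 0 ⇒ q_{Kora} = 38.5 − 0.25q_{Pike}.
The reaction-function slope is −0.25, so a 16-unit rise in q_{Pike} moves q_{Kora} by −0.25 × 16 = −4. Kora's best response falls — the actions are strategic substitutes.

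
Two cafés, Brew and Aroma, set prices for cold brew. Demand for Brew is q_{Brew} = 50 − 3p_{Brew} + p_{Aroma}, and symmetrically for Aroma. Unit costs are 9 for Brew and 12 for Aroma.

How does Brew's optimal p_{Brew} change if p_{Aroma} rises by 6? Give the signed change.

Brew's profit: π = (p_{Brew} − 9)(50 − 3p_{Brew} + p_{Aroma}).
∂π/∂p_{Brew} = 77 − 6p_{Brew} + p_{Aroma} = 0 ⇒ p_{Brew} = 77/6 + (1/6)p_{Aroma}.
The reaction-function slope is 1/6, so a 6-unit rise in p_{Aroma} moves p_{Brew} by 1/6 × 6 = 1. Brew's best response rises — the actions are strategic complements.

1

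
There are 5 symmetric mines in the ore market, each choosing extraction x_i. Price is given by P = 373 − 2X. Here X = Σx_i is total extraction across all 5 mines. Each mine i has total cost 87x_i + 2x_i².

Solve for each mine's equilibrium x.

17.875

A representative mine's profit is π_i = x_i(373 − 2X) − 87x_i − 2x_i², with X = x_i + Σ_{j≠i} x_j.
First-order condition: 286 − 8x_i − 2Σ_{j≠i} x_j = 0.
Imposing symmetry (x_j = x for all j) turns Σ_{j≠i} x_j into 4x, so 286 = 16x and x = 17.875.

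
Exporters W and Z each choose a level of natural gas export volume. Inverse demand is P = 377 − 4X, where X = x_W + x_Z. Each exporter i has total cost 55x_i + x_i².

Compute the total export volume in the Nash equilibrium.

Exporter W's profit: π = x_W(377 − 4(x_W + x_Z)) − 55x_W − x_W².
∂π/∂x_W = 322 − 10x_W − 4x_Z = 0, so x_W = 32.2 − 0.4x_Z.
The game is symmetric, so in equilibrium x_Z = x_W: the reaction function gives 1.4x_W = 32.2, hence x_W = 23.
Total export volume: 23 + 23 = 46.

46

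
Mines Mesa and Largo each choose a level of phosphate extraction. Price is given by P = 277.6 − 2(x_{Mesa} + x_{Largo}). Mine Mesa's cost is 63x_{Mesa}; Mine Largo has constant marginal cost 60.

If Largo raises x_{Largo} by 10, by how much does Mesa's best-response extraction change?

-5

Mine Mesa's profit: π = x_{Mesa}(277.6 − 2(x_{Mesa} + x_{Largo})) − 63x_{Mesa}.
∂π/∂x_{Mesa} = 214.6 − 4x_{Mesa} − 2x_{Largo} = 0, so x_{Mesa} = 53.65 − 0.5x_{Largo}.
The reaction-function slope is −0.5, so a 10-unit rise in x_{Largo} moves x_{Mesa} by −0.5 × 10 = −5. Mesa's best response falls — the actions are strategic substitutes.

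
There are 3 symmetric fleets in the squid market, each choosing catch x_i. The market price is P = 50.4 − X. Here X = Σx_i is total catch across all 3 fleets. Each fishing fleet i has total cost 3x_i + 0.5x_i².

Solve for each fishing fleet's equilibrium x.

9.48

A representative fishing fleet's profit is π_i = x_i(50.4 − X) − 3x_i − 0.5x_i², with X = x_i + Σ_{j≠i} x_j.
First-order condition: 47.4 − 3x_i − Σ_{j≠i} x_j = 0.
Imposing symmetry (x_j = x for all j) turns Σ_{j≠i} x_j into 2x, so 47.4 = 5x and x = 9.48.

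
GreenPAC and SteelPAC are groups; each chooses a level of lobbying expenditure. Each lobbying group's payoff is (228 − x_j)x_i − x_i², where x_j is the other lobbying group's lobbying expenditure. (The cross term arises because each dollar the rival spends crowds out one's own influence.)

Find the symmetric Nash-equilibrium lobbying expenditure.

GreenPAC's payoff is (228 − x_S)x_G − x_G².
∂π/∂x_G = 228 − x_S − 2x_G = 0, so x_G = 114 − 0.5x_S.
The game is symmetric, so in equilibrium x_S = x_G: the reaction function gives 1.5x_G = 114, hence x_G = 76.

76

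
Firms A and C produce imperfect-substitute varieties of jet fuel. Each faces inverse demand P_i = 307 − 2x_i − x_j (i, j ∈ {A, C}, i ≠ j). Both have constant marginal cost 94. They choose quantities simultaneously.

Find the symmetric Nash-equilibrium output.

42.6

Firm A's profit: π = x_A(307 − 2x_A − x_C) − 94x_A.
∂π/∂x_A = 213 − 4x_A − x_C = 0 ⇒ x_A = 53.25 − 0.25x_C.
By symmetry x_C = x_A; substituting into the reaction function, 1.25x_A = 53.25 and x_A = 42.6.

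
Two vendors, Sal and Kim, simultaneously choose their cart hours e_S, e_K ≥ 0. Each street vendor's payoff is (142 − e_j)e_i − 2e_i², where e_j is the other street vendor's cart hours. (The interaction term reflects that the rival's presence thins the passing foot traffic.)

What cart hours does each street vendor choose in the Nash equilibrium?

28.4

Sal's payoff is (142 − e_K)e_S − 2e_S².
∂π/∂e_S = 142 − e_K − 4e_S = 0, so e_S = 35.5 − 0.25e_K.
Setting e_S = e_K in the reaction function: e_S = 35.5 − 0.25e_S, so e_S = 35.5 / 1.25 = 28.4.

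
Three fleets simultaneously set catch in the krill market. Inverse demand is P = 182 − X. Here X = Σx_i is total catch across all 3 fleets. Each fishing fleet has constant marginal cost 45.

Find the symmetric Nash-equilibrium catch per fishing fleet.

34.25

A representative fishing fleet's profit is π_i = x_i(182 − X) − 45x_i, with X = x_i + Σ_{j≠i} x_j.
First-order condition: 137 − 2x_i − Σ_{j≠i} x_j = 0.
Imposing symmetry (x_j = x for all j) turns Σ_{j≠i} x_j into 2x, so 137 = 4x and x = 34.25.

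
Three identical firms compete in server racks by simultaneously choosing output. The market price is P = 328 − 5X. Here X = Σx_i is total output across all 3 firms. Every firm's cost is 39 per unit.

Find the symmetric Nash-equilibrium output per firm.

14.45

A representative firm's profit is π_i = x_i(328 − 5X) − 39x_i, with X = x_i + Σ_{j≠i} x_j.
First-order condition: 289 − 10x_i − 5Σ_{j≠i} x_j = 0.
Imposing symmetry (x_j = x for all j) turns Σ_{j≠i} x_j into 2x, so 289 = 20x and x = 14.45.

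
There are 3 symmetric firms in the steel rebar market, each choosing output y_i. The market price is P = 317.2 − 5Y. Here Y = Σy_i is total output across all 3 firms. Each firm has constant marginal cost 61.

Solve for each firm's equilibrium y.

A representative firm's profit is π_i = y_i(317.2 − 5Y) − 61y_i, with Y = y_i + Σ_{j≠i} y_j.
First-order condition: 256.2 − 10y_i − 5Σ_{j≠i} y_j = 0.
Imposing symmetry (y_j = y for all j) turns Σ_{j≠i} y_j into 2y, so 256.2 = 20y and y = 12.81.

12.81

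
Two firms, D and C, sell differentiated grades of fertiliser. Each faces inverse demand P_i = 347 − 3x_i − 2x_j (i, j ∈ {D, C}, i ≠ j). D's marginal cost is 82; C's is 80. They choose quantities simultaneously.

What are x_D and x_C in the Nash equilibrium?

33, 33.5

Firm D's profit: π = x_D(347 − 3x_D − 2x_C) − 82x_D.
∂π/∂x_D = 265 − 6x_D − 2x_C = 0 ⇒ x_D = 265/6 − (1/3)x_C.
Similarly x_C = 44.5 − (1/3)x_D.
Substituting the second reaction function into the first: x_D = 265/6 − (1/3)(44.5 − (1/3)x_D), which gives (8/9)x_D = 88/3 ⇒ x_D = 33.
Then x_C = 44.5 − (1/3)·33 = 33.5.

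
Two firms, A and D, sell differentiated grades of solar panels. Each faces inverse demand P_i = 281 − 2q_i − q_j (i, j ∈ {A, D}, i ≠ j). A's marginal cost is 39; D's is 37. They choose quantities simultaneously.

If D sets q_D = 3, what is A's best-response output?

59.75

Firm A's profit: π = q_A(281 − 2q_A − q_D) − 39q_A.
∂π/∂q_A = 242 − 4q_A − q_D = 0 ⇒ q_A = 60.5 − 0.25q_D.
At q_D = 3: q_A = 60.5 − 0.25·3 = 59.75.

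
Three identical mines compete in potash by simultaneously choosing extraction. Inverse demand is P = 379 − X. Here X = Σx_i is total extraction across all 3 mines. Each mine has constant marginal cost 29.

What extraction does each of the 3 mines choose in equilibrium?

87.5

A representative mine's profit is π_i = x_i(379 − X) − 29x_i, with X = x_i + Σ_{j≠i} x_j.
First-order condition: 350 − 2x_i − Σ_{j≠i} x_j = 0.
In a symmetric equilibrium every mine chooses the same x, so Σ_{j≠i} x_j = 2x. The condition becomes 350 − 4x = 0, giving x = 350/4 = 87.5.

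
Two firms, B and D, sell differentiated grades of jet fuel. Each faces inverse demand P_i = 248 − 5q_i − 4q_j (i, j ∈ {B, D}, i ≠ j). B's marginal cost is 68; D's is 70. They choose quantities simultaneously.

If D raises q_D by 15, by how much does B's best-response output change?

-6

Firm B's profit: π = q_B(248 − 5q_B − 4q_D) − 68q_B.
∂π/∂q_B = 180 − 10q_B − 4q_D = 0 ⇒ q_B = 18 − 0.4q_D.
The reaction-function slope is −0.4, so a 15-unit rise in q_D moves q_B by −0.4 × 15 = −6. B's best response falls — the actions are strategic substitutes.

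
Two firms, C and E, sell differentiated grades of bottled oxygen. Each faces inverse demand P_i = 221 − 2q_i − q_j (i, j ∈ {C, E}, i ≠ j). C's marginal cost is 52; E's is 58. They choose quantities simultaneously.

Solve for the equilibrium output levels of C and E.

34.2, 32.2

Firm C's profit: π = q_C(221 − 2q_C − q_E) − 52q_C.
∂π/∂q_C = 169 − 4q_C − q_E = 0 ⇒ q_C = 42.25 − 0.25q_E.
Similarly q_E = 40.75 − 0.25q_C.
Solving the two reaction functions simultaneously: (1 − (−0.25)(−0.25))q_C = 42.25 − 0.25·40.75, so 0.9375q_C = 32.0625 and q_C = 34.2.
Then q_E = 40.75 − 0.25·34.2 = 32.2.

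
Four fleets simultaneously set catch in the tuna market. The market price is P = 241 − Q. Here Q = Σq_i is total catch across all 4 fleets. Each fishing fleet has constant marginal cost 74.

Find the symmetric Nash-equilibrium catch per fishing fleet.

A representative fishing fleet's profit is π_i = q_i(241 − Q) − 74q_i, with Q = q_i + Σ_{j≠i} q_j.
First-order condition: 167 − 2q_i − Σ_{j≠i} q_j = 0.
With identical fishing fleets, set every q_j = q: then 167 − 2q − 3q = 0, i.e. q = 167/5 = 33.4.

33.4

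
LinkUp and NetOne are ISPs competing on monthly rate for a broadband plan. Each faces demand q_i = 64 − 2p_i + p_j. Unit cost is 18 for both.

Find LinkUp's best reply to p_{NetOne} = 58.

39.5

LinkUp's profit: π = (p_{LinkUp} − 18)(64 − 2p_{LinkUp} + p_{NetOne}).
∂π/∂p_{LinkUp} = 100 − 4p_{LinkUp} + p_{NetOne} = 0 ⇒ p_{LinkUp} = 25 + 0.25p_{NetOne}.
At p_{NetOne} = 58: p_{LinkUp} = 25 + 0.25·58 = 39.5.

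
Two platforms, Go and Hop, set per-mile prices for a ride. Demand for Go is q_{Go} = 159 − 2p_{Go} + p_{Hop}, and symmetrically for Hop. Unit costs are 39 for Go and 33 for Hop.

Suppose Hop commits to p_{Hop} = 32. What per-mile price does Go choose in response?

Go's profit: π = (p_{Go} − 39)(159 − 2p_{Go} + p_{Hop}).
∂π/∂p_{Go} = 237 − 4p_{Go} + p_{Hop} = 0 ⇒ p_{Go} = 59.25 + 0.25p_{Hop}.
At p_{Hop} = 32: p_{Go} = 59.25 + 0.25·32 = 67.25.

67.25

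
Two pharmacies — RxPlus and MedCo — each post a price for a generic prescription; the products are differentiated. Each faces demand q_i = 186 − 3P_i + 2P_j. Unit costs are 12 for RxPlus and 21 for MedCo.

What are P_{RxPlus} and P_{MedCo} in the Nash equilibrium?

57.1875, 60.5625

RxPlus's profit: π = (P_{RxPlus} − 12)(186 − 3P_{RxPlus} + 2P_{MedCo}).
∂π/∂P_{RxPlus} = 222 − 6P_{RxPlus} + 2P_{MedCo} = 0 ⇒ P_{RxPlus} = 37 + (1/3)P_{MedCo}.
Similarly P_{MedCo} = 41.5 + (1/3)P_{RxPlus}.
Solving the two reaction functions simultaneously: (1 − (1/3)(1/3))P_{RxPlus} = 37 + (1/3)·41.5, so (8/9)P_{RxPlus} = 305/6 and P_{RxPlus} = 57.1875.
Then P_{MedCo} = 41.5 + (1/3)·57.1875 = 60.5625.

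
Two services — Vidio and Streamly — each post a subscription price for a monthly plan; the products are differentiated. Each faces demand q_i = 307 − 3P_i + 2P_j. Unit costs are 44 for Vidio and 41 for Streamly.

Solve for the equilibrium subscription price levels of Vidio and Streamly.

109.1875, 108.0625

Vidio's profit: π = (P_{Vidio} − 44)(307 − 3P_{Vidio} + 2P_{Streamly}).
∂π/∂P_{Vidio} = 439 − 6P_{Vidio} + 2P_{Streamly} = 0 ⇒ P_{Vidio} = 439/6 + (1/3)P_{Streamly}.
Similarly P_{Streamly} = 215/3 + (1/3)P_{Vidio}.
Plugging P_{Streamly} into Vidio's best response: P_{Vidio} = 439/6 + (1/3)(215/3 + (1/3)P_{Vidio}) ⇒ (8/9)P_{Vidio} = 1747/18, so P_{Vidio} = 109.1875.
Then P_{Streamly} = 215/3 + (1/3)·109.1875 = 108.0625.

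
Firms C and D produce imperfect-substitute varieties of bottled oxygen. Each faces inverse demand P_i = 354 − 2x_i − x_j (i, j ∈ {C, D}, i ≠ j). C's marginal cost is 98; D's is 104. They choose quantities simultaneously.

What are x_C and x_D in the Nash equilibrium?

51.6, 49.6

Firm C's profit: π = x_C(354 − 2x_C − x_D) − 98x_C.
∂π/∂x_C = 256 − 4x_C − x_D = 0 ⇒ x_C = 64 − 0.25x_D.
Similarly x_D = 62.5 − 0.25x_C.
Substituting the second reaction function into the first: x_C = 64 − 0.25(62.5 − 0.25x_C), which gives 0.9375x_C = 48.375 ⇒ x_C = 51.6.
Then x_D = 62.5 − 0.25·51.6 = 49.6.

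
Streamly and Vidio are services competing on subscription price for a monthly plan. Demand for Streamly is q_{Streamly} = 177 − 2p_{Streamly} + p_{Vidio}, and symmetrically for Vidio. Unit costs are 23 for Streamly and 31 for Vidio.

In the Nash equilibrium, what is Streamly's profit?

Streamly's profit: π = (p_{Streamly} − 23)(177 − 2p_{Streamly} + p_{Vidio}).
∂π/∂p_{Streamly} = 223 − 4p_{Streamly} + p_{Vidio} = 0 ⇒ p_{Streamly} = 55.75 + 0.25p_{Vidio}.
Similarly p_{Vidio} = 59.75 + 0.25p_{Streamly}.
Plugging p_{Vidio} into Streamly's best response: p_{Streamly} = 55.75 + 0.25(59.75 + 0.25p_{Streamly}) ⇒ 0.9375p_{Streamly} = 70.6875, so p_{Streamly} = 75.4.
Then p_{Vidio} = 59.75 + 0.25·75.4 = 78.6.
q_{Streamly} = 177 − 2·75.4 + 78.6 = 104.8.
Profit = (75.4 − 23)·104.8 = 5491.52.

5491.52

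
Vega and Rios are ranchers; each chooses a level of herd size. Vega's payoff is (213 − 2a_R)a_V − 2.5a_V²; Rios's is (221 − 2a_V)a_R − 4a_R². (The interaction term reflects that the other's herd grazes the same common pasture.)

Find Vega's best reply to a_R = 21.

34.2

Expanding Vega's payoff: 213a_V − 2a_Ra_V − 2.5a_V².
∂π/∂a_V = 213 − 2a_R − 5a_V = 0, so a_V = 42.6 − 0.4a_R.
At a_R = 21: a_V = 42.6 − 0.4·21 = 34.2.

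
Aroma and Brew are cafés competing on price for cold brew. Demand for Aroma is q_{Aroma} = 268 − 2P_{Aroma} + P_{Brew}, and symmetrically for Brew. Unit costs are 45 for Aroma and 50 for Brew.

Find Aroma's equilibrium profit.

11250

Aroma's profit: π = (P_{Aroma} − 45)(268 − 2P_{Aroma} + P_{Brew}).
∂π/∂P_{Aroma} = 358 − 4P_{Aroma} + P_{Brew} = 0 ⇒ P_{Aroma} = 89.5 + 0.25P_{Brew}.
Similarly P_{Brew} = 92 + 0.25P_{Aroma}.
Plugging P_{Brew} into Aroma's best response: P_{Aroma} = 89.5 + 0.25(92 + 0.25P_{Aroma}) ⇒ 0.9375P_{Aroma} = 112.5, so P_{Aroma} = 120.
Then P_{Brew} = 92 + 0.25·120 = 122.
q_{Aroma} = 268 − 2·120 + 122 = 150.
Profit = (120 − 45)·150 = 11250.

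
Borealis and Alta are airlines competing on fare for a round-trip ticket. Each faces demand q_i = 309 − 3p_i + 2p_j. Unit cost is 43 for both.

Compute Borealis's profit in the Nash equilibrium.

13266.75

Borealis's profit: π = (p_{Borealis} − 43)(309 − 3p_{Borealis} + 2p_{Alta}).
∂π/∂p_{Borealis} = 438 − 6p_{Borealis} + 2p_{Alta} = 0 ⇒ p_{Borealis} = 73 + (1/3)p_{Alta}.
The game is symmetric, so in equilibrium p_{Alta} = p_{Borealis}: the reaction function gives (2/3)p_{Borealis} = 73, hence p_{Borealis} = 109.5.
q_{Borealis} = 309 − 3·109.5 + 2·109.5 = 199.5.
Profit = (109.5 − 43)·199.5 = 13266.75.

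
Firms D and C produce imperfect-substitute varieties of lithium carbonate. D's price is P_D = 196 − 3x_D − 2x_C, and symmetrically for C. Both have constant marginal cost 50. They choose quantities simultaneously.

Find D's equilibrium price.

Firm D's profit: π = x_D(196 − 3x_D − 2x_C) − 50x_D.
∂π/∂x_D = 146 − 6x_D − 2x_C = 0 ⇒ x_D = 73/3 − (1/3)x_C.
The game is symmetric, so in equilibrium x_C = x_D: the reaction function gives (4/3)x_D = 73/3, hence x_D = 18.25.
P_D = 196 − 3·18.25 − 2·18.25 = 104.75.

104.75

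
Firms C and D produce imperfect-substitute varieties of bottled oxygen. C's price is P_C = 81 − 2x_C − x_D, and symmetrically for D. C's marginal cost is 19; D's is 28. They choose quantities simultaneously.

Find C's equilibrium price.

45

Firm C's profit: π = x_C(81 − 2x_C − x_D) − 19x_C.
∂π/∂x_C = 62 − 4x_C − x_D = 0 ⇒ x_C = 15.5 − 0.25x_D.
Similarly x_D = 13.25 − 0.25x_C.
Solving the two reaction functions simultaneously: (1 − (−0.25)(−0.25))x_C = 15.5 − 0.25·13.25, so 0.9375x_C = 12.1875 and x_C = 13.
Then x_D = 13.25 − 0.25·13 = 10.
P_C = 81 − 2·13 − 10 = 45.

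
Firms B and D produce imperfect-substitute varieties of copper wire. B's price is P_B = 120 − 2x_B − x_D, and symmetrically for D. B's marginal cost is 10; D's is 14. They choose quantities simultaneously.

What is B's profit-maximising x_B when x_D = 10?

Firm B's profit: π = x_B(120 − 2x_B − x_D) − 10x_B.
∂π/∂x_B = 110 − 4x_B − x_D = 0 ⇒ x_B = 27.5 − 0.25x_D.
At x_D = 10: x_B = 27.5 − 0.25·10 = 25.

25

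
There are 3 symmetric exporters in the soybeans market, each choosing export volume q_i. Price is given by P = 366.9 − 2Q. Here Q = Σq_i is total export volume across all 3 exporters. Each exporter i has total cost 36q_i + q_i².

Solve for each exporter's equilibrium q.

A representative exporter's profit is π_i = q_i(366.9 − 2Q) − 36q_i − q_i², with Q = q_i + Σ_{j≠i} q_j.
First-order condition: 330.9 − 6q_i − 2Σ_{j≠i} q_j = 0.
With identical exporters, set every q_j = q: then 330.9 − 6q − 4q = 0, i.e. q = 330.9/10 = 33.09.

33.09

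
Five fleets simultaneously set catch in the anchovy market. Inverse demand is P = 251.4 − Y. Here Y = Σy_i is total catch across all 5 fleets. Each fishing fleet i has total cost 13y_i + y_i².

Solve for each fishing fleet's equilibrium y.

A representative fishing fleet's profit is π_i = y_i(251.4 − Y) − 13y_i − y_i², with Y = y_i + Σ_{j≠i} y_j.
First-order condition: 238.4 − 4y_i − Σ_{j≠i} y_j = 0.
In a symmetric equilibrium every fishing fleet chooses the same y, so Σ_{j≠i} y_j = 4y. The condition becomes 238.4 − 8y = 0, giving y = 238.4/8 = 29.8.

29.8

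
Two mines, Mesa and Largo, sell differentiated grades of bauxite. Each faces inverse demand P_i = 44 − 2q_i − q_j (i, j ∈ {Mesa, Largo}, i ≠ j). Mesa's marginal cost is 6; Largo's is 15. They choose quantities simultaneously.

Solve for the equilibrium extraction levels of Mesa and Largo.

8.2, 5.2

Mine Mesa's profit: π = q_{Mesa}(44 − 2q_{Mesa} − q_{Largo}) − 6q_{Mesa}.
∂π/∂q_{Mesa} = 38 − 4q_{Mesa} − q_{Largo} = 0 ⇒ q_{Mesa} = 9.5 − 0.25q_{Largo}.
Similarly q_{Largo} = 7.25 − 0.25q_{Mesa}.
Plugging q_{Largo} into Mesa's best response: q_{Mesa} = 9.5 − 0.25(7.25 − 0.25q_{Mesa}) ⇒ 0.9375q_{Mesa} = 7.6875, so q_{Mesa} = 8.2.
Then q_{Largo} = 7.25 − 0.25·8.2 = 5.2.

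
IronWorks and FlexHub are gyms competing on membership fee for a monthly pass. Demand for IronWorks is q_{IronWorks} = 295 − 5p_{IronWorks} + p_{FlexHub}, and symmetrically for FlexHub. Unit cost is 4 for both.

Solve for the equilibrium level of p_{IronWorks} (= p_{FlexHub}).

IronWorks's profit: π = (p_{IronWorks} − 4)(295 − 5p_{IronWorks} + p_{FlexHub}).
∂π/∂p_{IronWorks} = 315 − 10p_{IronWorks} + p_{FlexHub} = 0 ⇒ p_{IronWorks} = 31.5 + 0.1p_{FlexHub}.
Setting p_{IronWorks} = p_{FlexHub} in the reaction function: p_{IronWorks} = 31.5 + 0.1p_{IronWorks}, so p_{IronWorks} = 31.5 / 0.9 = 35.

35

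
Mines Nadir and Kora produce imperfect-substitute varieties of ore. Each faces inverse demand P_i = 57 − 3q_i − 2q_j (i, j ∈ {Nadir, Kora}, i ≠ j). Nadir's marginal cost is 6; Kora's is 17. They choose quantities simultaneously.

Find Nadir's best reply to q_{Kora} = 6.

6.5

Mine Nadir's profit: π = q_{Nadir}(57 − 3q_{Nadir} − 2q_{Kora}) − 6q_{Nadir}.
∂π/∂q_{Nadir} = 51 − 6q_{Nadir} − 2q_{Kora} = 0 ⇒ q_{Nadir} = 8.5 − (1/3)q_{Kora}.
At q_{Kora} = 6: q_{Nadir} = 8.5 − (1/3)·6 = 6.5.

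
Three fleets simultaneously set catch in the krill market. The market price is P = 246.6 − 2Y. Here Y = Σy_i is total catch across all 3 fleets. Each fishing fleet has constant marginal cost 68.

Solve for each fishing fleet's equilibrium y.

22.325

A representative fishing fleet's profit is π_i = y_i(246.6 − 2Y) − 68y_i, with Y = y_i + Σ_{j≠i} y_j.
First-order condition: 178.6 − 4y_i − 2Σ_{j≠i} y_j = 0.
Imposing symmetry (y_j = y for all j) turns Σ_{j≠i} y_j into 2y, so 178.6 = 8y and y = 22.325.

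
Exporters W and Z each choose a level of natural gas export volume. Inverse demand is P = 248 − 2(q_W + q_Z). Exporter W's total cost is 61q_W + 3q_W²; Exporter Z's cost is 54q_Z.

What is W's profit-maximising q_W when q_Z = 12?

Exporter W's profit: π = q_W(248 − 2(q_W + q_Z)) − 61q_W − 3q_W².
∂π/∂q_W = 187 − 10q_W − 2q_Z = 0, so q_W = 18.7 − 0.2q_Z.
At q_Z = 12: q_W = 18.7 − 0.2·12 = 16.3.

16.3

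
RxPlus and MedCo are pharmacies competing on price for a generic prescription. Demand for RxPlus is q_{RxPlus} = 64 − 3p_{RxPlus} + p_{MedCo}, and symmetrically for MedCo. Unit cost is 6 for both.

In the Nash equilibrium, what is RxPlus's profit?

324.48

RxPlus's profit: π = (p_{RxPlus} − 6)(64 − 3p_{RxPlus} + p_{MedCo}).
∂π/∂p_{RxPlus} = 82 − 6p_{RxPlus} + p_{MedCo} = 0 ⇒ p_{RxPlus} = 41/3 + (1/6)p_{MedCo}.
Setting p_{RxPlus} = p_{MedCo} in the reaction function: p_{RxPlus} = 41/3 + (1/6)p_{RxPlus}, so p_{RxPlus} = (41/3) / (5/6) = 16.4.
q_{RxPlus} = 64 − 3·16.4 + 16.4 = 31.2.
Profit = (16.4 − 6)·31.2 = 324.48.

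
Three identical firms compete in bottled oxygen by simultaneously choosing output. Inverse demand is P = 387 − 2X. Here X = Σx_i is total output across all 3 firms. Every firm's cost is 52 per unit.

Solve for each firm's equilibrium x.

A representative firm's profit is π_i = x_i(387 − 2X) − 52x_i, with X = x_i + Σ_{j≠i} x_j.
First-order condition: 335 − 4x_i − 2Σ_{j≠i} x_j = 0.
Imposing symmetry (x_j = x for all j) turns Σ_{j≠i} x_j into 2x, so 335 = 8x and x = 41.875.

41.875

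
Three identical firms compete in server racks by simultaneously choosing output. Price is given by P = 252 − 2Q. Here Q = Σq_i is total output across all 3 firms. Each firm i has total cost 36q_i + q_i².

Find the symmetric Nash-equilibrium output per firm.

A representative firm's profit is π_i = q_i(252 − 2Q) − 36q_i − q_i², with Q = q_i + Σ_{j≠i} q_j.
First-order condition: 216 − 6q_i − 2Σ_{j≠i} q_j = 0.
Imposing symmetry (q_j = q for all j) turns Σ_{j≠i} q_j into 2q, so 216 = 10q and q = 21.6.

21.6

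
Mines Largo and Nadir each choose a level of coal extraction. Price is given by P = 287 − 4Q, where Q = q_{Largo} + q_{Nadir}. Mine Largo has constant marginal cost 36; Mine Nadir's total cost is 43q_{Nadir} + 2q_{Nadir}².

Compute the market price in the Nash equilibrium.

Mine Largo's profit: π = q_{Largo}(287 − 4(q_{Largo} + q_{Nadir})) − 36q_{Largo}.
∂π/∂q_{Largo} = 251 − 8q_{Largo} − 4q_{Nadir} = 0, so q_{Largo} = 31.375 − 0.5q_{Nadir}.
For Nadir: ∂π/∂q_{Nadir} = 244 − 12q_{Nadir} − 4q_{Largo} = 0 ⇒ q_{Nadir} = 61/3 − (1/3)q_{Largo}.
Substituting the second reaction function into the first: q_{Largo} = 31.375 − 0.5(61/3 − (1/3)q_{Largo}), which gives (5/6)q_{Largo} = 509/24 ⇒ q_{Largo} = 25.45.
Then q_{Nadir} = 61/3 − (1/3)·25.45 = 11.85.
Equilibrium price: P = 287 − 4·37.3 = 137.8.

137.8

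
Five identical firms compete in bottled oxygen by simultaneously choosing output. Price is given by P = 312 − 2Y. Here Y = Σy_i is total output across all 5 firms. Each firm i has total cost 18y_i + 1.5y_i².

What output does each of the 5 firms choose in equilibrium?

A representative firm's profit is π_i = y_i(312 − 2Y) − 18y_i − 1.5y_i², with Y = y_i + Σ_{j≠i} y_j.
First-order condition: 294 − 7y_i − 2Σ_{j≠i} y_j = 0.
Imposing symmetry (y_j = y for all j) turns Σ_{j≠i} y_j into 4y, so 294 = 15y and y = 19.6.

19.6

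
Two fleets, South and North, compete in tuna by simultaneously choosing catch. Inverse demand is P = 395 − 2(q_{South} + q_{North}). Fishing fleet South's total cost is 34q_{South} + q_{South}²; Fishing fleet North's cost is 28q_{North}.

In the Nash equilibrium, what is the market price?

Fishing fleet South's profit: π = q_{South}(395 − 2(q_{South} + q_{North})) − 34q_{South} − q_{South}².
∂π/∂q_{South} = 361 − 6q_{South} − 2q_{North} = 0, so q_{South} = 361/6 − (1/3)q_{North}.
For North: ∂π/∂q_{North} = 367 − 4q_{North} − 2q_{South} = 0 ⇒ q_{North} = 91.75 − 0.5q_{South}.
Substituting the second reaction function into the first: q_{South} = 361/6 − (1/3)(91.75 − 0.5q_{South}), which gives (5/6)q_{South} = 355/12 ⇒ q_{South} = 35.5.
Then q_{North} = 91.75 − 0.5·35.5 = 74.
Equilibrium price: P = 395 − 2·109.5 = 176.

176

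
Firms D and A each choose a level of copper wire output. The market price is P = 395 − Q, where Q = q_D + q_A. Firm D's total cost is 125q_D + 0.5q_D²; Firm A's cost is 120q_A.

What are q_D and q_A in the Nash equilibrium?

53, 111

Firm D's profit: π = q_D(395 − (q_D + q_A)) − 125q_D − 0.5q_D².
∂π/∂q_D = 270 − 3q_D − q_A = 0, so q_D = 90 − (1/3)q_A.
For A: ∂π/∂q_A = 275 − 2q_A − q_D = 0 ⇒ q_A = 137.5 − 0.5q_D.
Substituting the second reaction function into the first: q_D = 90 − (1/3)(137.5 − 0.5q_D), which gives (5/6)q_D = 265/6 ⇒ q_D = 53.
Then q_A = 137.5 − 0.5·53 = 111.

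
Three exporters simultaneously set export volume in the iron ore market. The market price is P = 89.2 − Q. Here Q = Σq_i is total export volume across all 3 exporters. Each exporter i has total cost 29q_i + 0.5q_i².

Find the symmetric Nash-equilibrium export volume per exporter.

12.04

A representative exporter's profit is π_i = q_i(89.2 − Q) − 29q_i − 0.5q_i², with Q = q_i + Σ_{j≠i} q_j.
First-order condition: 60.2 − 3q_i − Σ_{j≠i} q_j = 0.
Imposing symmetry (q_j = q for all j) turns Σ_{j≠i} q_j into 2q, so 60.2 = 5q and q = 12.04.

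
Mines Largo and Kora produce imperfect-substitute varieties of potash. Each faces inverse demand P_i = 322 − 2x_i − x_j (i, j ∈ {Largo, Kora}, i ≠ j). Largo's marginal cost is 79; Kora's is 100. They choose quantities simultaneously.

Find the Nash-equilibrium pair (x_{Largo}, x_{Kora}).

50, 43

Mine Largo's profit: π = x_{Largo}(322 − 2x_{Largo} − x_{Kora}) − 79x_{Largo}.
∂π/∂x_{Largo} = 243 − 4x_{Largo} − x_{Kora} = 0 ⇒ x_{Largo} = 60.75 − 0.25x_{Kora}.
Similarly x_{Kora} = 55.5 − 0.25x_{Largo}.
Substituting the second reaction function into the first: x_{Largo} = 60.75 − 0.25(55.5 − 0.25x_{Largo}), which gives 0.9375x_{Largo} = 46.875 ⇒ x_{Largo} = 50.
Then x_{Kora} = 55.5 − 0.25·50 = 43.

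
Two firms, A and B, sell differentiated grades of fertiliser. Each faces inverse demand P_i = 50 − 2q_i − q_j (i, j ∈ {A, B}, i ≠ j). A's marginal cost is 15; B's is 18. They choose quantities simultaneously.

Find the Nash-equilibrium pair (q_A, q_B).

7.2, 6.2

Firm A's profit: π = q_A(50 − 2q_A − q_B) − 15q_A.
∂π/∂q_A = 35 − 4q_A − q_B = 0 ⇒ q_A = 8.75 − 0.25q_B.
Similarly q_B = 8 − 0.25q_A.
Plugging q_B into A's best response: q_A = 8.75 − 0.25(8 − 0.25q_A) ⇒ 0.9375q_A = 6.75, so q_A = 7.2.
Then q_B = 8 − 0.25·7.2 = 6.2.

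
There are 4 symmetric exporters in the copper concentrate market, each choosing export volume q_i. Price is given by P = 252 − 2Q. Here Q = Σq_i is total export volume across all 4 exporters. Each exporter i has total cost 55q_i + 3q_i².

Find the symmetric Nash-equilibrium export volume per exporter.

12.3125

A representative exporter's profit is π_i = q_i(252 − 2Q) − 55q_i − 3q_i², with Q = q_i + Σ_{j≠i} q_j.
First-order condition: 197 − 10q_i − 2Σ_{j≠i} q_j = 0.
Imposing symmetry (q_j = q for all j) turns Σ_{j≠i} q_j into 3q, so 197 = 16q and q = 12.3125.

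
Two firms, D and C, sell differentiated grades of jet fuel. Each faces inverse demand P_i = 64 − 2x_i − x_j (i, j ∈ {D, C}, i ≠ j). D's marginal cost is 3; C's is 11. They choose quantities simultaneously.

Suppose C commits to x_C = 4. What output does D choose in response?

Firm D's profit: π = x_D(64 − 2x_D − x_C) − 3x_D.
∂π/∂x_D = 61 − 4x_D − x_C = 0 ⇒ x_D = 15.25 − 0.25x_C.
At x_C = 4: x_D = 15.25 − 0.25·4 = 14.25.

14.25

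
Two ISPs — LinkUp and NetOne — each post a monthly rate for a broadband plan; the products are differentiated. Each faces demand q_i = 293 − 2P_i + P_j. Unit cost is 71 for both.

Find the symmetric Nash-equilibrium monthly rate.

145

LinkUp's profit: π = (P_{LinkUp} − 71)(293 − 2P_{LinkUp} + P_{NetOne}).
∂π/∂P_{LinkUp} = 435 − 4P_{LinkUp} + P_{NetOne} = 0 ⇒ P_{LinkUp} = 108.75 + 0.25P_{NetOne}.
Setting P_{LinkUp} = P_{NetOne} in the reaction function: P_{LinkUp} = 108.75 + 0.25P_{LinkUp}, so P_{LinkUp} = 108.75 / 0.75 = 145.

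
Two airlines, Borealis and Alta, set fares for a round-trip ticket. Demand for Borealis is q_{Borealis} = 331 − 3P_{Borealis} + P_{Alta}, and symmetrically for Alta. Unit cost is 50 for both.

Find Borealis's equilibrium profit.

Borealis's profit: π = (P_{Borealis} − 50)(331 − 3P_{Borealis} + P_{Alta}).
∂π/∂P_{Borealis} = 481 − 6P_{Borealis} + P_{Alta} = 0 ⇒ P_{Borealis} = 481/6 + (1/6)P_{Alta}.
By symmetry P_{Alta} = P_{Borealis}; substituting into the reaction function, (5/6)P_{Borealis} = 481/6 and P_{Borealis} = 96.2.
q_{Borealis} = 331 − 3·96.2 + 96.2 = 138.6.
Profit = (96.2 − 50)·138.6 = 6403.32.

6403.32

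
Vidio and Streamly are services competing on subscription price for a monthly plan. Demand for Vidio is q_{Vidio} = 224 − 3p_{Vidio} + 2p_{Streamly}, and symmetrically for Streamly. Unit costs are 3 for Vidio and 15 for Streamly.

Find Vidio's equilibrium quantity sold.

Vidio's profit: π = (p_{Vidio} − 3)(224 − 3p_{Vidio} + 2p_{Streamly}).
∂π/∂p_{Vidio} = 233 − 6p_{Vidio} + 2p_{Streamly} = 0 ⇒ p_{Vidio} = 233/6 + (1/3)p_{Streamly}.
Similarly p_{Streamly} = 269/6 + (1/3)p_{Vidio}.
Plugging p_{Streamly} into Vidio's best response: p_{Vidio} = 233/6 + (1/3)(269/6 + (1/3)p_{Vidio}) ⇒ (8/9)p_{Vidio} = 484/9, so p_{Vidio} = 60.5.
Then p_{Streamly} = 269/6 + (1/3)·60.5 = 65.
q_{Vidio} = 224 − 3·60.5 + 2·65 = 172.5.

172.5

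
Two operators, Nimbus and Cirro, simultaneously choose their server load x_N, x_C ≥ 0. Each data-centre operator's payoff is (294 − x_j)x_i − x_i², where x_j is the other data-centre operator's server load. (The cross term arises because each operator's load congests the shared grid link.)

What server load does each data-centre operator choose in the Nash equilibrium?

98

Nimbus's payoff is (294 − x_C)x_N − x_N².
∂π/∂x_N = 294 − x_C − 2x_N = 0, so x_N = 147 − 0.5x_C.
By symmetry x_C = x_N; substituting into the reaction function, 1.5x_N = 147 and x_N = 98.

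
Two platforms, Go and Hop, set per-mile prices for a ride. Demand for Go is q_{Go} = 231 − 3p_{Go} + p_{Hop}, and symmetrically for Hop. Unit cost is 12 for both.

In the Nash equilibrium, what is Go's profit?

Go's profit: π = (p_{Go} − 12)(231 − 3p_{Go} + p_{Hop}).
∂π/∂p_{Go} = 267 − 6p_{Go} + p_{Hop} = 0 ⇒ p_{Go} = 44.5 + (1/6)p_{Hop}.
Setting p_{Go} = p_{Hop} in the reaction function: p_{Go} = 44.5 + (1/6)p_{Go}, so p_{Go} = 44.5 / (5/6) = 53.4.
q_{Go} = 231 − 3·53.4 + 53.4 = 124.2.
Profit = (53.4 − 12)·124.2 = 5141.88.

5141.88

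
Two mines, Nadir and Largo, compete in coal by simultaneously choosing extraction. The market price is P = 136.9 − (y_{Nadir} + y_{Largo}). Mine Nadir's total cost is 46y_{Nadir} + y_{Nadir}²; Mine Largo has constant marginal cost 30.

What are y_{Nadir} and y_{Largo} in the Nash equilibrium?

10.7, 48.1

Mine Nadir's profit: π = y_{Nadir}(136.9 − (y_{Nadir} + y_{Largo})) − 46y_{Nadir} − y_{Nadir}².
∂π/∂y_{Nadir} = 90.9 − 4y_{Nadir} − y_{Largo} = 0, so y_{Nadir} = 22.725 − 0.25y_{Largo}.
For Largo: ∂π/∂y_{Largo} = 106.9 − 2y_{Largo} − y_{Nadir} = 0 ⇒ y_{Largo} = 53.45 − 0.5y_{Nadir}.
Substituting the second reaction function into the first: y_{Nadir} = 22.725 − 0.25(53.45 − 0.5y_{Nadir}), which gives 0.875y_{Nadir} = 9.3625 ⇒ y_{Nadir} = 10.7.
Then y_{Largo} = 53.45 − 0.5·10.7 = 48.1.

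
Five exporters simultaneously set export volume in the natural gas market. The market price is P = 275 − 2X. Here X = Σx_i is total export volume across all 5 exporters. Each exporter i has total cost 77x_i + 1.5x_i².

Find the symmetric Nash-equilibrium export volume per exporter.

A representative exporter's profit is π_i = x_i(275 − 2X) − 77x_i − 1.5x_i², with X = x_i + Σ_{j≠i} x_j.
First-order condition: 198 − 7x_i − 2Σ_{j≠i} x_j = 0.
With identical exporters, set every x_j = x: then 198 − 7x − 8x = 0, i.e. x = 198/15 = 13.2.

13.2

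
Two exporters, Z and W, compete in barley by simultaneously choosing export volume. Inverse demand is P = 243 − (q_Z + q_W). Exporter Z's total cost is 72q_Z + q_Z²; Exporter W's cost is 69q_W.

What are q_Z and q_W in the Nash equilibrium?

24, 75

Exporter Z's profit: π = q_Z(243 − (q_Z + q_W)) − 72q_Z − q_Z².
∂π/∂q_Z = 171 − 4q_Z − q_W = 0, so q_Z = 42.75 − 0.25q_W.
For W: ∂π/∂q_W = 174 − 2q_W − q_Z = 0 ⇒ q_W = 87 − 0.5q_Z.
Plugging q_W into Z's best response: q_Z = 42.75 − 0.25(87 − 0.5q_Z) ⇒ 0.875q_Z = 21, so q_Z = 24.
Then q_W = 87 − 0.5·24 = 75.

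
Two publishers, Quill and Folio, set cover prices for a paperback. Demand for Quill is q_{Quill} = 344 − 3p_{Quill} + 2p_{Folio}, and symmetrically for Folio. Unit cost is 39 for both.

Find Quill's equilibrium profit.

Quill's profit: π = (p_{Quill} − 39)(344 − 3p_{Quill} + 2p_{Folio}).
∂π/∂p_{Quill} = 461 − 6p_{Quill} + 2p_{Folio} = 0 ⇒ p_{Quill} = 461/6 + (1/3)p_{Folio}.
The game is symmetric, so in equilibrium p_{Folio} = p_{Quill}: the reaction function gives (2/3)p_{Quill} = 461/6, hence p_{Quill} = 115.25.
q_{Quill} = 344 − 3·115.25 + 2·115.25 = 228.75.
Profit = (115.25 − 39)·228.75 = 17442.1875.

17442.1875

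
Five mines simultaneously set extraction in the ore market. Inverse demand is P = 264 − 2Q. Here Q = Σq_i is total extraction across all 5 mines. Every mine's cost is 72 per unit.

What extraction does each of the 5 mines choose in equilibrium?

A representative mine's profit is π_i = q_i(264 − 2Q) − 72q_i, with Q = q_i + Σ_{j≠i} q_j.
First-order condition: 192 − 4q_i − 2Σ_{j≠i} q_j = 0.
With identical mines, set every q_j = q: then 192 − 4q − 8q = 0, i.e. q = 192/12 = 16.

16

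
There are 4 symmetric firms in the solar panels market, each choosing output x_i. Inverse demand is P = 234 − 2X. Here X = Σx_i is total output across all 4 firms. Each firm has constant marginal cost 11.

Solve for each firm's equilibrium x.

22.3

A representative firm's profit is π_i = x_i(234 − 2X) − 11x_i, with X = x_i + Σ_{j≠i} x_j.
First-order condition: 223 − 4x_i − 2Σ_{j≠i} x_j = 0.
Imposing symmetry (x_j = x for all j) turns Σ_{j≠i} x_j into 3x, so 223 = 10x and x = 22.3.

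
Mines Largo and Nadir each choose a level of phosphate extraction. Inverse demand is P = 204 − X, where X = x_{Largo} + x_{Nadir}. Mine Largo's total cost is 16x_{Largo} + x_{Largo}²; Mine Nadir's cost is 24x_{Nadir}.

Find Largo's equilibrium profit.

1568

Mine Largo's profit: π = x_{Largo}(204 − (x_{Largo} + x_{Nadir})) − 16x_{Largo} − x_{Largo}².
∂π/∂x_{Largo} = 188 − 4x_{Largo} − x_{Nadir} = 0, so x_{Largo} = 47 − 0.25x_{Nadir}.
For Nadir: ∂π/∂x_{Nadir} = 180 − 2x_{Nadir} − x_{Largo} = 0 ⇒ x_{Nadir} = 90 − 0.5x_{Largo}.
Plugging x_{Nadir} into Largo's best response: x_{Largo} = 47 − 0.25(90 − 0.5x_{Largo}) ⇒ 0.875x_{Largo} = 24.5, so x_{Largo} = 28.
Then x_{Nadir} = 90 − 0.5·28 = 76.
Price P = 204 − 104 = 100.
Largo's profit: (100 − 16)·28 − (28)² = 1568.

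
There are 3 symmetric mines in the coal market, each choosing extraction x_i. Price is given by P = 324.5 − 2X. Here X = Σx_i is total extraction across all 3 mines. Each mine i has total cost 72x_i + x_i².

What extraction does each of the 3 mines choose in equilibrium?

A representative mine's profit is π_i = x_i(324.5 − 2X) − 72x_i − x_i², with X = x_i + Σ_{j≠i} x_j.
First-order condition: 252.5 − 6x_i − 2Σ_{j≠i} x_j = 0.
With identical mines, set every x_j = x: then 252.5 − 6x − 4x = 0, i.e. x = 252.5/10 = 25.25.

25.25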